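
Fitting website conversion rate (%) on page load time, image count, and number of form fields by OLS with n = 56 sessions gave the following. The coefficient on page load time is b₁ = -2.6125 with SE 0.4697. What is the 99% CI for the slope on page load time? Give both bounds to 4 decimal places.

df = n − k − 1 = 56 − 3 − 1 = 52.
t* = t_{0.005, 52} = 2.673734.
Margin = t* × SE = 2.673734 × 0.4697 = 1.255853.
CI: -2.6125 ± 1.255853 → (-3.8684, -1.3566).
With 99% confidence, each one-unit increase in page load time is associated with a change of between -3.8684 and -1.3566 % in website conversion rate, holding the other predictors fixed.

(-3.8684, -1.3566)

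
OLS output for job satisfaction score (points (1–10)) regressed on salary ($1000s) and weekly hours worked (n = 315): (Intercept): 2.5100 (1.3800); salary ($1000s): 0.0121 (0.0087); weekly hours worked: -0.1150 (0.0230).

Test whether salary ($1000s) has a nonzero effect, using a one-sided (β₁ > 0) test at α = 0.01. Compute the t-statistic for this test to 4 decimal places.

Read off: b = 0.0121, SE = 0.0087 for salary ($1000s).
H₀: β₁ = 0 vs H₁: β₁ > 0.
t = 0.0121 / 0.0087 = 1.3908.
df = n − k − 1 = 315 − 2 − 1 = 312.
One-sided p ≈ 0.0826, which is ≥ 0.01, so fail to reject H₀.
The data do not give significant evidence that the true slope on salary ($1000s) is positive, holding the other predictors fixed.

t = 1.3908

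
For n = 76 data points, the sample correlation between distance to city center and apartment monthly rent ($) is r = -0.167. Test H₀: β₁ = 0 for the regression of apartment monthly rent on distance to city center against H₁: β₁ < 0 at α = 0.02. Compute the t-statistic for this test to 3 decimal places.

t = -1.457

t = r·√(n − 2)/√(1 − r²) = -0.167·√74/√0.972111 = -1.457.
df = n − 2 = 74.
One-sided p ≈ 0.0747, which is ≥ 0.02, so fail to reject H₀.
The data do not give significant evidence of a linear association between distance to city center and apartment monthly rent.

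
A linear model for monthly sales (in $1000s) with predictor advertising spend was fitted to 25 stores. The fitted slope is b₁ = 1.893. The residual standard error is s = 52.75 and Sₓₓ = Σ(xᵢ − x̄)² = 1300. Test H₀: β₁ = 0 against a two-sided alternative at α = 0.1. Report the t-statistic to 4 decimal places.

t = 1.2939

SE(b₁) = s/√Sₓₓ = 52.75/√1300 = 1.46302.
t = 1.893 / 1.46302 = 1.2939.
df = n − 2 = 23.
Two-sided p ≈ 0.2085, which is ≥ 0.1, so fail to reject H₀.
The data do not give significant evidence of an association between advertising spend and monthly sales.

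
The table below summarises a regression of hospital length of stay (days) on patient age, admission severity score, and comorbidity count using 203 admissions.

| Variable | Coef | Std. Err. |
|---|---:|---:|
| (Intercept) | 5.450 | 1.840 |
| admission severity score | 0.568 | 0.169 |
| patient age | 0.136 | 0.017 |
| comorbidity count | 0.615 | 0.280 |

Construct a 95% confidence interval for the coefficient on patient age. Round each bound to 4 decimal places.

Read off: b = 0.136, SE = 0.017 for patient age.
df = n − k − 1 = 203 − 3 − 1 = 199.
t* = t_{0.025, 199} = 1.971957.
Margin = t* × SE = 1.971957 × 0.017 = 0.033523.
CI: 0.136 ± 0.033523 → (0.1025, 0.1695).

(0.1025, 0.1695)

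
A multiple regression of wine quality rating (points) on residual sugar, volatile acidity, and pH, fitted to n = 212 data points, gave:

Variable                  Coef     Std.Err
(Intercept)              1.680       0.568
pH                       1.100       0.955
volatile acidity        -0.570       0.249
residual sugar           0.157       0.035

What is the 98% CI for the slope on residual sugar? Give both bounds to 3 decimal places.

(0.075, 0.239)

Read off: b = 0.157, SE = 0.035 for residual sugar.
df = n − k − 1 = 212 − 3 − 1 = 208.
t* = t_{0.01, 208} = 2.344409.
Margin = t* × SE = 2.344409 × 0.035 = 0.08205.
CI: 0.157 ± 0.08205 → (0.075, 0.239).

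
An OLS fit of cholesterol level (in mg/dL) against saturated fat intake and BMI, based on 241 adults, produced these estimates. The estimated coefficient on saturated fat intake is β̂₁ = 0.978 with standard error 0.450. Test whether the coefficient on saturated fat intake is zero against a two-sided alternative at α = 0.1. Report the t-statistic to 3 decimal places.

t = 2.173

H₀: β₁ = 0 vs H₁: β₁ ≠ 0.
t = (β̂₁ − β₁⁰)/SE = 0.978 / 0.450 = 2.173.
df = n − k − 1 = 241 − 2 − 1 = 238.
Two-sided p ≈ 0.0307, which is < 0.1, so reject H₀.
There is evidence that saturated fat intake is associated with cholesterol level, holding the other predictors fixed.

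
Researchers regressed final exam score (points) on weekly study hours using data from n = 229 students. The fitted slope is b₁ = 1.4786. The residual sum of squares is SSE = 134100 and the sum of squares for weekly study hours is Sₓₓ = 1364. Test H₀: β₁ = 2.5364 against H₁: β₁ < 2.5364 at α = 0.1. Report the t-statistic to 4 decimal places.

t = -1.6073

MSE = SSE/(n − 2) = 134100/227 = 590.749.
SE(b₁) = √(MSE/Sₓₓ) = √(590.749/1364) = 0.658104.
t = (1.4786 − 2.5364) / 0.658104 = -1.6073.
df = n − 2 = 227.
One-sided p ≈ 0.0547, which is < 0.1, so reject H₀.
There is evidence that the true slope on weekly study hours is below 2.5364 points per unit.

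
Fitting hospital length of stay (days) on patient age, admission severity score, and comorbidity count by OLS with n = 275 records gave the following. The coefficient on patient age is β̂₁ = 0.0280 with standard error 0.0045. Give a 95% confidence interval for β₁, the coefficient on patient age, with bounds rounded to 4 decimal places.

(0.0191, 0.0369)

df = n − k − 1 = 275 − 3 − 1 = 271.
t* = t_{0.025, 271} = 1.968756.
Margin = t* × SE = 1.968756 × 0.0045 = 0.008859.
CI: 0.0280 ± 0.008859 → (0.0191, 0.0369).
With 95% confidence, each one-unit increase in patient age is associated with a change of between 0.0191 and 0.0369 days in hospital length of stay, holding the other predictors fixed.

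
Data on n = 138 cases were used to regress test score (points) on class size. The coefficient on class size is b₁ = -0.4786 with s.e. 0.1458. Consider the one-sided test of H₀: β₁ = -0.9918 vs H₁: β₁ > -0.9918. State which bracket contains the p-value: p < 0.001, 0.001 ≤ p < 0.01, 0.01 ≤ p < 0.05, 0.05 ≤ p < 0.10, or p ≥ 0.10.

p < 0.001

t = (-0.4786 − (-0.9918)) / 0.1458 = 3.520.
df = n − 2 = 138 − 2 = 136.
One-sided p = P(T_{136} > t) ≈ 0.0003.
So p < 0.001.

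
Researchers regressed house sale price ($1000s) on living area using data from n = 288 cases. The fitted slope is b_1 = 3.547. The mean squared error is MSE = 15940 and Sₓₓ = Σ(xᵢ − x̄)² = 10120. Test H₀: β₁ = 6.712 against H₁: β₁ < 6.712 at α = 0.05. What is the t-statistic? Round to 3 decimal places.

SE(b_1) = √(MSE/Sₓₓ) = √(15940/10120) = 1.25503.
t = (3.547 − 6.712) / 1.25503 = -2.522.
df = n − 2 = 286.
One-sided p ≈ 0.0061, which is < 0.05, so reject H₀.
There is evidence that the true slope on living area is below 6.712 $1000s per unit.

t = -2.522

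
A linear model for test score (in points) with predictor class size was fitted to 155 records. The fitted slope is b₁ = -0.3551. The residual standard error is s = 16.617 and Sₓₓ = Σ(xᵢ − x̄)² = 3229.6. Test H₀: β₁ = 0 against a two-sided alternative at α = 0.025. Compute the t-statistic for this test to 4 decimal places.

SE(b₁) = s/√Sₓₓ = 16.617/√3229.6 = 0.292401.
t = -0.3551 / 0.292401 = -1.2144.
df = n − 2 = 153.
Two-sided p ≈ 0.2265, which is ≥ 0.025, so fail to reject H₀.
The data do not give significant evidence of an association between class size and test score.

t = -1.2144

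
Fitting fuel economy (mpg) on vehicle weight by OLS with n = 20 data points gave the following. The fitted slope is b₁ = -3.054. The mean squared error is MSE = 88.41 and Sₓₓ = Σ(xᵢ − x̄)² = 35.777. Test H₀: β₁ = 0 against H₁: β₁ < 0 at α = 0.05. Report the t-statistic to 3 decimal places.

SE(b₁) = √(MSE/Sₓₓ) = √(88.41/35.777) = 1.57199.
t = -3.054 / 1.57199 = -1.943.
df = n − 2 = 18.
One-sided p ≈ 0.0339, which is < 0.05, so reject H₀.
There is evidence that the true slope on vehicle weight is negative.

t = -1.943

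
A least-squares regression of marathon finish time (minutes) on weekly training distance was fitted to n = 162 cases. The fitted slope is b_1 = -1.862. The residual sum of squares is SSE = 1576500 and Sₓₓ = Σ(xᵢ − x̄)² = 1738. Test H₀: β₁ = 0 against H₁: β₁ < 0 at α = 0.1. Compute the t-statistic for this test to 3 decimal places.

MSE = SSE/(n − 2) = 1576500/160 = 9853.12.
SE(b_1) = √(MSE/Sₓₓ) = √(9853.12/1738) = 2.38101.
t = -1.862 / 2.38101 = -0.782.
df = n − 2 = 160.
One-sided p ≈ 0.2177, which is ≥ 0.1, so fail to reject H₀.
The data do not give significant evidence that the true slope on weekly training distance is negative.

t = -0.782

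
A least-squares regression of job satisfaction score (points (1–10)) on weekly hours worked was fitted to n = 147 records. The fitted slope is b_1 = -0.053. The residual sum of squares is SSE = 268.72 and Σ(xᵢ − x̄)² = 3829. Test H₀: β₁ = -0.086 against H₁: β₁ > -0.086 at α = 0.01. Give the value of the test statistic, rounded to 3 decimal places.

t = 1.500

MSE = SSE/(n − 2) = 268.72/145 = 1.85324.
SE(b_1) = √(MSE/Sₓₓ) = √(1.85324/3829) = 0.022.
t = (-0.053 − (-0.086)) / 0.022 = 1.500.
df = n − 2 = 145.
One-sided p ≈ 0.0679, which is ≥ 0.01, so fail to reject H₀.
The data do not give significant evidence that the true slope on weekly hours worked exceeds -0.086 points (1–10) per unit.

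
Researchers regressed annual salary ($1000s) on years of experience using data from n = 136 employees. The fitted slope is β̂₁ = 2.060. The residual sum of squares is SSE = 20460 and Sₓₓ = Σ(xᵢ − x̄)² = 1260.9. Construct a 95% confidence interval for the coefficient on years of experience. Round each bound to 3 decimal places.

MSE = SSE/(n − 2) = 20460/134 = 152.687.
SE(β̂₁) = √(MSE/Sₓₓ) = √(152.687/1260.9) = 0.347985.
df = n − 2 = 134.
t* = t_{0.025, 134} = 1.977826.
Margin = t* × SE = 1.977826 × 0.347985 = 0.68825.
CI: 2.060 ± 0.68825 → (1.372, 2.748).
With 95% confidence, each one-unit increase in years of experience is associated with a change of between 1.372 and 2.748 $1000s in annual salary.

(1.372, 2.748)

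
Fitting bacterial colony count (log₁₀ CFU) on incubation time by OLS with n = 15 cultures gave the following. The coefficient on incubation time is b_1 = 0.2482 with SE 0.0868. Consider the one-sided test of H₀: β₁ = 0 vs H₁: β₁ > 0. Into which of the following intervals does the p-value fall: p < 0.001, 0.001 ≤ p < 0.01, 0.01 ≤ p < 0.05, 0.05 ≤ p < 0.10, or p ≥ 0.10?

0.001 ≤ p < 0.01

t = 0.2482 / 0.0868 = 2.859.
df = n − 2 = 15 − 2 = 13.
One-sided p = P(T_{13} > t) ≈ 0.0067.
So 0.001 ≤ p < 0.01.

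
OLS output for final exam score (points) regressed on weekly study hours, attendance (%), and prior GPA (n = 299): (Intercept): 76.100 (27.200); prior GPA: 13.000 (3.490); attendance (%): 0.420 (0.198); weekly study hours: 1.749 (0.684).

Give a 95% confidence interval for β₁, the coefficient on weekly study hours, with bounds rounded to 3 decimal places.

Read off: b = 1.749, SE = 0.684 for weekly study hours.
df = n − k − 1 = 299 − 3 − 1 = 295.
t* = t_{0.025, 295} = 1.968038.
Margin = t* × SE = 1.968038 × 0.684 = 1.34614.
CI: 1.749 ± 1.34614 → (0.403, 3.095).

(0.403, 3.095)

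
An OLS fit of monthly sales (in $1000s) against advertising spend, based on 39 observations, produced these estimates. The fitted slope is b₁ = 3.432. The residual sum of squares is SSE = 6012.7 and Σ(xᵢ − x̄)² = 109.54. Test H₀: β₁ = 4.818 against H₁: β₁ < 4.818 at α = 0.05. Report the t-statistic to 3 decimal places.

t = -1.138

MSE = SSE/(n − 2) = 6012.7/37 = 162.505.
SE(b₁) = √(MSE/Sₓₓ) = √(162.505/109.54) = 1.218.
t = (3.432 − 4.818) / 1.218 = -1.138.
df = n − 2 = 37.
One-sided p ≈ 0.1312, which is ≥ 0.05, so fail to reject H₀.
The data do not give significant evidence that the true slope on advertising spend is below 4.818 $1000s per unit.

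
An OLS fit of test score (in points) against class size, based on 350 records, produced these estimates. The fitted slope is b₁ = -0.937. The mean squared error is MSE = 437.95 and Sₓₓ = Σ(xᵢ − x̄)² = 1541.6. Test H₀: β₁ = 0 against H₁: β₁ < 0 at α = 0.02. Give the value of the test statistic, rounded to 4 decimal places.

SE(b₁) = √(MSE/Sₓₓ) = √(437.95/1541.6) = 0.532999.
t = -0.937 / 0.532999 = -1.7580.
df = n − 2 = 348.
One-sided p ≈ 0.0398, which is ≥ 0.02, so fail to reject H₀.
The data do not give significant evidence that the true slope on class size is negative.

t = -1.7580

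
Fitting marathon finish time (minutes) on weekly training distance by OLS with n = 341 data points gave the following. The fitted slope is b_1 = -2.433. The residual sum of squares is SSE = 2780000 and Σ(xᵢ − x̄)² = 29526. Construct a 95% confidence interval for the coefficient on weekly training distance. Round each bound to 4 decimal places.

(-3.4696, -1.3964)

MSE = SSE/(n − 2) = 2780000/339 = 8200.59.
SE(b_1) = √(MSE/Sₓₓ) = √(8200.59/29526) = 0.527012.
df = n − 2 = 339.
t* = t_{0.025, 339} = 1.966986.
Margin = t* × SE = 1.966986 × 0.527012 = 1.036625.
CI: -2.433 ± 1.036625 → (-3.4696, -1.3964).
With 95% confidence, each one-unit increase in weekly training distance is associated with a change of between -3.4696 and -1.3964 minutes in marathon finish time.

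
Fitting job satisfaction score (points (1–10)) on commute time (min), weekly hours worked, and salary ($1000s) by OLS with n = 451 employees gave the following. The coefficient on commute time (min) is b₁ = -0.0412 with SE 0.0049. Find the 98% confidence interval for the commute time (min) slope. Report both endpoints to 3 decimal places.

(-0.053, -0.030)

df = n − k − 1 = 451 − 3 − 1 = 447.
t* = t_{0.01, 447} = 2.334719.
Margin = t* × SE = 2.334719 × 0.0049 = 0.01144.
CI: -0.0412 ± 0.01144 → (-0.053, -0.030).
With 98% confidence, each one-unit increase in commute time (min) is associated with a change of between -0.053 and -0.030 points (1–10) in job satisfaction score, holding the other predictors fixed.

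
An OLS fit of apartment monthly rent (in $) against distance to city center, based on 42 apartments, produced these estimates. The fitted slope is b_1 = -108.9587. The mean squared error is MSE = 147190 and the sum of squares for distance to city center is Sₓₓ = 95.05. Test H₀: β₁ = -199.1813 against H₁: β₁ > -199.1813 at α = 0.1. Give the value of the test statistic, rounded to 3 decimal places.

SE(b_1) = √(MSE/Sₓₓ) = √(147190/95.05) = 39.3517.
t = (-108.9587 − (-199.1813)) / 39.3517 = 2.293.
df = n − 2 = 40.
One-sided p ≈ 0.0136, which is < 0.1, so reject H₀.
There is evidence that the true slope on distance to city center exceeds -199.1813 $ per unit.

t = 2.293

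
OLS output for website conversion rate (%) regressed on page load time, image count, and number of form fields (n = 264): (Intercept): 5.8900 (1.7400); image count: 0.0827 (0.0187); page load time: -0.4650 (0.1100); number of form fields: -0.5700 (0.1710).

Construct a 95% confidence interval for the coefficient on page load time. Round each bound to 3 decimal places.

(-0.682, -0.248)

Read off: b = -0.4650, SE = 0.1100 for page load time.
df = n − k − 1 = 264 − 3 − 1 = 260.
t* = t_{0.025, 260} = 1.96913.
Margin = t* × SE = 1.96913 × 0.1100 = 0.21660.
CI: -0.4650 ± 0.21660 → (-0.682, -0.248).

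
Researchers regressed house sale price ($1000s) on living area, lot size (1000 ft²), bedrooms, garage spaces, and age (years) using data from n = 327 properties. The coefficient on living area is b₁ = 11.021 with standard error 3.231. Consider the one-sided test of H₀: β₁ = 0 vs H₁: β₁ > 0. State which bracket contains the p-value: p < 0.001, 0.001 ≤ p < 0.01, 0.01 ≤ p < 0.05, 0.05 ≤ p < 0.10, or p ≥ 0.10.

t = 11.021 / 3.231 = 3.411.
df = n − k − 1 = 327 − 5 − 1 = 321.
One-sided p = P(T_{321} > t) ≈ 0.0004.
So p < 0.001.

p < 0.001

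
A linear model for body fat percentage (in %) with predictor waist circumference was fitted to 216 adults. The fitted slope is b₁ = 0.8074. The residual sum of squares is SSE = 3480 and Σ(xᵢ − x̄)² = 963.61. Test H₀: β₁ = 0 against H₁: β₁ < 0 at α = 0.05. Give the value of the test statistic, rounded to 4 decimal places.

MSE = SSE/(n − 2) = 3480/214 = 16.2617.
SE(b₁) = √(MSE/Sₓₓ) = √(16.2617/963.61) = 0.129907.
t = 0.8074 / 0.129907 = 6.2152.
df = n − 2 = 214.
One-sided p ≈ 1.0000, which is ≥ 0.05, so fail to reject H₀.
The data do not give significant evidence that the true slope on waist circumference is negative.

t = 6.2152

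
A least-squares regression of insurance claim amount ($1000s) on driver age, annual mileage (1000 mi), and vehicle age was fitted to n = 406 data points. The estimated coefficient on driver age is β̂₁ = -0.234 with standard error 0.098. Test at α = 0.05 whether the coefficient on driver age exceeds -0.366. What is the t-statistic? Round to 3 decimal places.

t = 1.347

H₀: β₁ = -0.366 vs H₁: β₁ > -0.366.
t = (β̂₁ − β₁⁰)/SE = (-0.234 − (-0.366)) / 0.098 = 1.347.
df = n − k − 1 = 406 − 3 − 1 = 402.
One-sided p ≈ 0.0894, which is ≥ 0.05, so fail to reject H₀.
The data do not give significant evidence that the true slope on driver age exceeds -0.366 $1000s per unit, holding the other predictors fixed.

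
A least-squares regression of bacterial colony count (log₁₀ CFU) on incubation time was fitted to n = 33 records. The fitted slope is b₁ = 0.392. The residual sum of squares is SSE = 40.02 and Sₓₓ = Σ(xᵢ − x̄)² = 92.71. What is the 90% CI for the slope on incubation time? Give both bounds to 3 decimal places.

MSE = SSE/(n − 2) = 40.02/31 = 1.29097.
SE(b₁) = √(MSE/Sₓₓ) = √(1.29097/92.71) = 0.118003.
df = n − 2 = 31.
t* = t_{0.05, 31} = 1.695519.
Margin = t* × SE = 1.695519 × 0.118003 = 0.20008.
CI: 0.392 ± 0.20008 → (0.192, 0.592).
With 90% confidence, each one-unit increase in incubation time is associated with a change of between 0.192 and 0.592 log₁₀ CFU in bacterial colony count.

(0.192, 0.592)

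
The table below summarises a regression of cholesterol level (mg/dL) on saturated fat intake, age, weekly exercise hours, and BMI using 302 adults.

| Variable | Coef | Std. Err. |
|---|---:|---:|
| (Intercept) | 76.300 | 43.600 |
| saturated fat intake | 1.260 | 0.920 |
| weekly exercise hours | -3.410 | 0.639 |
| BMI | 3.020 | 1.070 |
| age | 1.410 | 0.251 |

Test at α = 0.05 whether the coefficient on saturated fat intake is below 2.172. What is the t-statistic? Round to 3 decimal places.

Read off: b = 1.260, SE = 0.920 for saturated fat intake.
H₀: β₁ = 2.172 vs H₁: β₁ < 2.172.
t = (1.260 − 2.172) / 0.920 = -0.991.
df = n − k − 1 = 302 − 4 − 1 = 297.
One-sided p ≈ 0.1612, which is ≥ 0.05, so fail to reject H₀.
The data do not give significant evidence that the true slope on saturated fat intake is below 2.172 mg/dL per unit, holding the other predictors fixed.

t = -0.991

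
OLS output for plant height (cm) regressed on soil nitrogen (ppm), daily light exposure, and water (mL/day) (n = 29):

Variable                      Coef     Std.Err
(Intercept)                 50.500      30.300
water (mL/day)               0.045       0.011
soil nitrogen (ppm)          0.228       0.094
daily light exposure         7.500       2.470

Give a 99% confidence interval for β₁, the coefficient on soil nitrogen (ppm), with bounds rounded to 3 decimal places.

Read off: b = 0.228, SE = 0.094 for soil nitrogen (ppm).
df = n − k − 1 = 29 − 3 − 1 = 25.
t* = t_{0.005, 25} = 2.787436.
Margin = t* × SE = 2.787436 × 0.094 = 0.26202.
CI: 0.228 ± 0.26202 → (-0.034, 0.490).

(-0.034, 0.490)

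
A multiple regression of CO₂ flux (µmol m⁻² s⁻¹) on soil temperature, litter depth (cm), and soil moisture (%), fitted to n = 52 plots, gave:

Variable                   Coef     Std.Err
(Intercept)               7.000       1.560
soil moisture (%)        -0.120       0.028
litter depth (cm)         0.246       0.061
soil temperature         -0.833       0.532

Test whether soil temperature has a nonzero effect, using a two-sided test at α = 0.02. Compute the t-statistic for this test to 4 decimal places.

Read off: b = -0.833, SE = 0.532 for soil temperature.
H₀: β₁ = 0 vs H₁: β₁ ≠ 0.
t = -0.833 / 0.532 = -1.5658.
df = n − k − 1 = 52 − 3 − 1 = 48.
Two-sided p ≈ 0.1240, which is ≥ 0.02, so fail to reject H₀.
The data do not give significant evidence of an association between soil temperature and CO₂ flux, after adjusting for the other predictors.

t = -1.5658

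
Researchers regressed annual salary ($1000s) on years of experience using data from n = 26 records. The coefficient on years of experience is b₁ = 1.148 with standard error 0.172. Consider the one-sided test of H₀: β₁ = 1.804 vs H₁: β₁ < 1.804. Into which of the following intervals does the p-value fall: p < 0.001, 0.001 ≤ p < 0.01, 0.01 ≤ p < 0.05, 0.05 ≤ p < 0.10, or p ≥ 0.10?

p < 0.001

t = (1.148 − 1.804) / 0.172 = -3.814.
df = n − 2 = 26 − 2 = 24.
One-sided p = P(T_{24} < t) ≈ 0.0004.
So p < 0.001.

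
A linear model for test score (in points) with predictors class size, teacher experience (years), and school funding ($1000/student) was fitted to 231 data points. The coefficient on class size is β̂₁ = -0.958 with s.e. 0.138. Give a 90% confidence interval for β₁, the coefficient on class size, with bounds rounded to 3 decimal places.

df = n − k − 1 = 231 − 3 − 1 = 227.
t* = t_{0.05, 227} = 1.651594.
Margin = t* × SE = 1.651594 × 0.138 = 0.22792.
CI: -0.958 ± 0.22792 → (-1.186, -0.730).
With 90% confidence, each one-unit increase in class size is associated with a change of between -1.186 and -0.730 points in test score, holding the other predictors fixed.

(-1.186, -0.730)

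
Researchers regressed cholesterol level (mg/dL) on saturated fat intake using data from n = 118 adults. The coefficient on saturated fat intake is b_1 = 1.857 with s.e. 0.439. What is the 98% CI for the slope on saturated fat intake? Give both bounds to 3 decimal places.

(0.821, 2.893)

df = n − 2 = 118 − 2 = 116.
t* = t_{0.01, 116} = 2.358924.
Margin = t* × SE = 2.358924 × 0.439 = 1.03557.
CI: 1.857 ± 1.03557 → (0.821, 2.893).
With 98% confidence, each one-unit increase in saturated fat intake is associated with a change of between 0.821 and 2.893 mg/dL in cholesterol level.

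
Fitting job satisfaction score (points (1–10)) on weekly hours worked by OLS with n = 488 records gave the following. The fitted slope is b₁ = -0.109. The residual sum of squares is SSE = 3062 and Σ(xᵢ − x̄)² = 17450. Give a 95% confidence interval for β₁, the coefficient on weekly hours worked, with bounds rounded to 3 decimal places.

(-0.146, -0.072)

MSE = SSE/(n − 2) = 3062/486 = 6.30041.
SE(b₁) = √(MSE/Sₓₓ) = √(6.30041/17450) = 0.0190014.
df = n − 2 = 486.
t* = t_{0.025, 486} = 1.964857.
Margin = t* × SE = 1.964857 × 0.0190014 = 0.03734.
CI: -0.109 ± 0.03734 → (-0.146, -0.072).
With 95% confidence, each one-unit increase in weekly hours worked is associated with a change of between -0.146 and -0.072 points (1–10) in job satisfaction score.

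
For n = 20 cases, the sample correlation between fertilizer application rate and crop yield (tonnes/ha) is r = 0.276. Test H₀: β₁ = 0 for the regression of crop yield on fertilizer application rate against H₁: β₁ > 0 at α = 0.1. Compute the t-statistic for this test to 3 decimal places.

t = 1.218

t = r·√(n − 2)/√(1 − r²) = 0.276·√18/√0.923824 = 1.218.
df = n − 2 = 18.
One-sided p ≈ 0.1194, which is ≥ 0.1, so fail to reject H₀.
The data do not give significant evidence of a linear association between fertilizer application rate and crop yield.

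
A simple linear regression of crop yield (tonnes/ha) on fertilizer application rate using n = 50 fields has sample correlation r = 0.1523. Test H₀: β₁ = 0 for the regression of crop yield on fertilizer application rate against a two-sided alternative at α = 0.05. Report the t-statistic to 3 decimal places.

t = 1.068

t = r·√(n − 2)/√(1 − r²) = 0.1523·√48/√0.976805 = 1.068.
df = n − 2 = 48.
Two-sided p ≈ 0.2910, which is ≥ 0.05, so fail to reject H₀.
The data do not give significant evidence of a linear association between fertilizer application rate and crop yield.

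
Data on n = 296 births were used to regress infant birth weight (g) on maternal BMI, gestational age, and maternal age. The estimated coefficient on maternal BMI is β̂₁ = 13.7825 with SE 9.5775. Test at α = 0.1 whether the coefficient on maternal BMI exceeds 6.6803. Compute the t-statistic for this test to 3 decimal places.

t = 0.742

H₀: β₁ = 6.6803 vs H₁: β₁ > 6.6803.
t = (β̂₁ − β₁⁰)/SE = (13.7825 − 6.6803) / 9.5775 = 0.742.
df = n − k − 1 = 296 − 3 − 1 = 292.
One-sided p ≈ 0.2295, which is ≥ 0.1, so fail to reject H₀.
The data do not give significant evidence that the true slope on maternal BMI exceeds 6.6803 g per unit, holding the other predictors fixed.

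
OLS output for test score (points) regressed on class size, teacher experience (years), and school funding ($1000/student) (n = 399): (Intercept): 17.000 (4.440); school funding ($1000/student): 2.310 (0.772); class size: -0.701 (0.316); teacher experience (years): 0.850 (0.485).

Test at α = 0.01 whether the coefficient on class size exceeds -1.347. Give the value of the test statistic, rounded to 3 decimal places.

Read off: b = -0.701, SE = 0.316 for class size.
H₀: β₁ = -1.347 vs H₁: β₁ > -1.347.
t = (-0.701 − (-1.347)) / 0.316 = 2.044.
df = n − k − 1 = 399 − 3 − 1 = 395.
One-sided p ≈ 0.0208, which is ≥ 0.01, so fail to reject H₀.
The data do not give significant evidence that the true slope on class size exceeds -1.347 points per unit, holding the other predictors fixed.

t = 2.044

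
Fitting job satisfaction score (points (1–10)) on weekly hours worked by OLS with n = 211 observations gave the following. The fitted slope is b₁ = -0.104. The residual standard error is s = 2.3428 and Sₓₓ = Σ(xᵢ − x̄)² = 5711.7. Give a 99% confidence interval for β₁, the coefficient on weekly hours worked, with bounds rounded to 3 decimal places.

(-0.185, -0.023)

SE(b₁) = s/√Sₓₓ = 2.3428/√5711.7 = 0.0309993.
df = n − 2 = 209.
t* = t_{0.005, 209} = 2.599557.
Margin = t* × SE = 2.599557 × 0.0309993 = 0.08058.
CI: -0.104 ± 0.08058 → (-0.185, -0.023).
With 99% confidence, each one-unit increase in weekly hours worked is associated with a change of between -0.185 and -0.023 points (1–10) in job satisfaction score.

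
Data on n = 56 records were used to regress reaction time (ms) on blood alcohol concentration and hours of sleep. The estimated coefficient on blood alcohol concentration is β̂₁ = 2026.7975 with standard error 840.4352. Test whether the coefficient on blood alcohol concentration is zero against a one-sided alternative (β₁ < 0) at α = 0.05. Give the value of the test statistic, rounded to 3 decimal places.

t = 2.412

H₀: β₁ = 0 vs H₁: β₁ < 0.
t = (β̂₁ − β₁⁰)/SE = 2026.7975 / 840.4352 = 2.412.
df = n − k − 1 = 56 − 2 − 1 = 53.
One-sided p ≈ 0.9903, which is ≥ 0.05, so fail to reject H₀.
The data do not give significant evidence that the true slope on blood alcohol concentration is negative, holding the other predictors fixed.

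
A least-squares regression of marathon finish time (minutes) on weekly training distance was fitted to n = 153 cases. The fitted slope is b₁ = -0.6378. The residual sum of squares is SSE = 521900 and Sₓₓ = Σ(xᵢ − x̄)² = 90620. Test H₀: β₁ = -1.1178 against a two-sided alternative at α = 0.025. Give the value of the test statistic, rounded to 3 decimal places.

MSE = SSE/(n − 2) = 521900/151 = 3456.29.
SE(b₁) = √(MSE/Sₓₓ) = √(3456.29/90620) = 0.195296.
t = (-0.6378 − (-1.1178)) / 0.195296 = 2.458.
df = n − 2 = 151.
Two-sided p ≈ 0.0151, which is < 0.025, so reject H₀.
There is evidence that the true slope on weekly training distance differs from -1.1178 minutes per unit.

t = 2.458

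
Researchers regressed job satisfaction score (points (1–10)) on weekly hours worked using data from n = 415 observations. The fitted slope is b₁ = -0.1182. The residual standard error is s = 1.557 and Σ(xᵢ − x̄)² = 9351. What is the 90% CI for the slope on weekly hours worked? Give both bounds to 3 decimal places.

SE(b₁) = s/√Sₓₓ = 1.557/√9351 = 0.0161012.
df = n − 2 = 413.
t* = t_{0.05, 413} = 1.648551.
Margin = t* × SE = 1.648551 × 0.0161012 = 0.02654.
CI: -0.1182 ± 0.02654 → (-0.145, -0.092).
With 90% confidence, each one-unit increase in weekly hours worked is associated with a change of between -0.145 and -0.092 points (1–10) in job satisfaction score.

(-0.145, -0.092)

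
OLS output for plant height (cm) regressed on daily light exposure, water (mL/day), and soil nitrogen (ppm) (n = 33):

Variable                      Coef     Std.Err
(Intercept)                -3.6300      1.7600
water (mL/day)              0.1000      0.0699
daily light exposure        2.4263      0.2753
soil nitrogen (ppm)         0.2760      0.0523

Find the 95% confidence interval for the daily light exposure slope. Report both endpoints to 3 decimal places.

Read off: b = 2.4263, SE = 0.2753 for daily light exposure.
df = n − k − 1 = 33 − 3 − 1 = 29.
t* = t_{0.025, 29} = 2.04523.
Margin = t* × SE = 2.04523 × 0.2753 = 0.56305.
CI: 2.4263 ± 0.56305 → (1.863, 2.989).

(1.863, 2.989)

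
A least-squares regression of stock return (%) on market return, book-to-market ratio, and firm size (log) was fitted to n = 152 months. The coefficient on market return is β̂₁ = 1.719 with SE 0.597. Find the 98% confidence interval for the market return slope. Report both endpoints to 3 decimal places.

(0.315, 3.123)

df = n − k − 1 = 152 − 3 − 1 = 148.
t* = t_{0.01, 148} = 2.351808.
Margin = t* × SE = 2.351808 × 0.597 = 1.40403.
CI: 1.719 ± 1.40403 → (0.315, 3.123).
With 98% confidence, each one-unit increase in market return is associated with a change of between 0.315 and 3.123 % in stock return, holding the other predictors fixed.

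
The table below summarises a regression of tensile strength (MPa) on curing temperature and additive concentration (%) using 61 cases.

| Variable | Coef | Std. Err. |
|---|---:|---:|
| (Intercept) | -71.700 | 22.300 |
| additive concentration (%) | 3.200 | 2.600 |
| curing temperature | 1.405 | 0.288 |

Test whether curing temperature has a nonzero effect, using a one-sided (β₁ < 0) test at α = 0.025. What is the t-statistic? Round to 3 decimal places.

t = 4.878

Read off: b = 1.405, SE = 0.288 for curing temperature.
H₀: β₁ = 0 vs H₁: β₁ < 0.
t = 1.405 / 0.288 = 4.878.
df = n − k − 1 = 61 − 2 − 1 = 58.
One-sided p ≈ 1.0000, which is ≥ 0.025, so fail to reject H₀.
The data do not give significant evidence that the true slope on curing temperature is negative, holding the other predictors fixed.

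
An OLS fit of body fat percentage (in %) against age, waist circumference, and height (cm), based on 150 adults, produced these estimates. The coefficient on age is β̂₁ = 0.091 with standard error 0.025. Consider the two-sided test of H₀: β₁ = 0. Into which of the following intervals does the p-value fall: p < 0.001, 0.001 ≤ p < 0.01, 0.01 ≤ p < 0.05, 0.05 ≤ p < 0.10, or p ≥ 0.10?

p < 0.001

t = 0.091 / 0.025 = 3.640.
df = n − k − 1 = 150 − 3 − 1 = 146.
Two-sided p = 2·P(T_{146} > |t|) ≈ 0.0004.
So p < 0.001.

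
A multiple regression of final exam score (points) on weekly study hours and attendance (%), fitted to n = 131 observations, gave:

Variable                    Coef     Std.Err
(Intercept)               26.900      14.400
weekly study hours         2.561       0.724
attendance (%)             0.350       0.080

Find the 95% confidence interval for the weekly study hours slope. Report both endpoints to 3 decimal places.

(1.128, 3.994)

Read off: b = 2.561, SE = 0.724 for weekly study hours.
df = n − k − 1 = 131 − 2 − 1 = 128.
t* = t_{0.025, 128} = 1.978671.
Margin = t* × SE = 1.978671 × 0.724 = 1.43256.
CI: 2.561 ± 1.43256 → (1.128, 3.994).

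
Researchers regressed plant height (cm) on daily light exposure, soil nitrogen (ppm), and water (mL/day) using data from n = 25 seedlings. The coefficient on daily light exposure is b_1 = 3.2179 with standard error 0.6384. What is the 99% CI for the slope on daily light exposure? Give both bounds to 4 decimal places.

(1.4104, 5.0254)

df = n − k − 1 = 25 − 3 − 1 = 21.
t* = t_{0.005, 21} = 2.83136.
Margin = t* × SE = 2.83136 × 0.6384 = 1.807540.
CI: 3.2179 ± 1.807540 → (1.4104, 5.0254).
With 99% confidence, each one-unit increase in daily light exposure is associated with a change of between 1.4104 and 5.0254 cm in plant height, holding the other predictors fixed.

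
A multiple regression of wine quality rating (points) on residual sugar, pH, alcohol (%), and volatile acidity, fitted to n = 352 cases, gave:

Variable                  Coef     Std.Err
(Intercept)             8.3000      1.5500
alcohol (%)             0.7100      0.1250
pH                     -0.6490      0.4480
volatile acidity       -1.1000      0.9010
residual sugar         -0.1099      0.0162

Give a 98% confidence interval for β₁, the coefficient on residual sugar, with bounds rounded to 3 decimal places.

Read off: b = -0.1099, SE = 0.0162 for residual sugar.
df = n − k − 1 = 352 − 4 − 1 = 347.
t* = t_{0.01, 347} = 2.337142.
Margin = t* × SE = 2.337142 × 0.0162 = 0.03786.
CI: -0.1099 ± 0.03786 → (-0.148, -0.072).

(-0.148, -0.072)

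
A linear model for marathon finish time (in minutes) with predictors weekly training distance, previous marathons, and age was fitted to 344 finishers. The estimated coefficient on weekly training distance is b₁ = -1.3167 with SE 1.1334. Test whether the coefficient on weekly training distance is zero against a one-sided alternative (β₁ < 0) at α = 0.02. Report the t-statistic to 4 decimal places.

H₀: β₁ = 0 vs H₁: β₁ < 0.
t = (b₁ − β₁⁰)/SE = -1.3167 / 1.1334 = -1.1617.
df = n − k − 1 = 344 − 3 − 1 = 340.
One-sided p ≈ 0.1231, which is ≥ 0.02, so fail to reject H₀.
The data do not give significant evidence that the true slope on weekly training distance is negative, holding the other predictors fixed.

t = -1.1617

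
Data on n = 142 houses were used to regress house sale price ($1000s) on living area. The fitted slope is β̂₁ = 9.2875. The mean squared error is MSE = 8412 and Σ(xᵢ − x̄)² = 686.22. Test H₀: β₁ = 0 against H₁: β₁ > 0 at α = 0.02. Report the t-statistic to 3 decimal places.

SE(β̂₁) = √(MSE/Sₓₓ) = √(8412/686.22) = 3.50121.
t = 9.2875 / 3.50121 = 2.653.
df = n − 2 = 140.
One-sided p ≈ 0.0045, which is < 0.02, so reject H₀.
There is evidence that the true slope on living area is positive.

t = 2.653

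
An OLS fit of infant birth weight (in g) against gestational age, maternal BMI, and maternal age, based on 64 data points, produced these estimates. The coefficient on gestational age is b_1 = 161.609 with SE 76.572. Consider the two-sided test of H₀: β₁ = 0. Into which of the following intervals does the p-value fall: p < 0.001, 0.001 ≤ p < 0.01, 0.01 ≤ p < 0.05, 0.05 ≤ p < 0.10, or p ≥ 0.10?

0.01 ≤ p < 0.05

t = 161.609 / 76.572 = 2.111.
df = n − k − 1 = 64 − 3 − 1 = 60.
Two-sided p = 2·P(T_{60} > |t|) ≈ 0.0390.
So 0.01 ≤ p < 0.05.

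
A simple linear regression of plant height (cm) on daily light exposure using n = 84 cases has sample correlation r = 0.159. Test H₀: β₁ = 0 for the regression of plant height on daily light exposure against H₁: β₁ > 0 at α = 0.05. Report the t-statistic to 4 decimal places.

t = r·√(n − 2)/√(1 − r²) = 0.159·√82/√0.974719 = 1.4584.
df = n − 2 = 82.
One-sided p ≈ 0.0743, which is ≥ 0.05, so fail to reject H₀.
The data do not give significant evidence of a linear association between daily light exposure and plant height.

t = 1.4584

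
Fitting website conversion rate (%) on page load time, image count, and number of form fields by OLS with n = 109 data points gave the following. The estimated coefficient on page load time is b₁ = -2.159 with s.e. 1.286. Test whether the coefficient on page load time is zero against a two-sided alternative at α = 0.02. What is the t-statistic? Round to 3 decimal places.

t = -1.679

H₀: β₁ = 0 vs H₁: β₁ ≠ 0.
t = (b₁ − β₁⁰)/SE = -2.159 / 1.286 = -1.679.
df = n − k − 1 = 109 − 3 − 1 = 105.
Two-sided p ≈ 0.0962, which is ≥ 0.02, so fail to reject H₀.
The data do not give significant evidence of an association between page load time and website conversion rate, after adjusting for the other predictors.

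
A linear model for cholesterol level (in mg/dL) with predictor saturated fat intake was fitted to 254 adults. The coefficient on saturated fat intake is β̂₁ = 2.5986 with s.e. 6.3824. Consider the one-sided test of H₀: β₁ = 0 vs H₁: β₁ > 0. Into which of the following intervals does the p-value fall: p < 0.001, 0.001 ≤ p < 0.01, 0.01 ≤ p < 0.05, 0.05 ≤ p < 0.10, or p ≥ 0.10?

p ≥ 0.10

t = 2.5986 / 6.3824 = 0.407.
df = n − 2 = 254 − 2 = 252.
One-sided p = P(T_{252} > t) ≈ 0.3421.
So p ≥ 0.10.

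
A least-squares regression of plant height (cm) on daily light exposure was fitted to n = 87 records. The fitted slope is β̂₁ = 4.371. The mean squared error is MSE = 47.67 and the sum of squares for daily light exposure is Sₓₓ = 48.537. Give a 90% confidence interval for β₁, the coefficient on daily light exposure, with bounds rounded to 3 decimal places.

(2.723, 6.019)

SE(β̂₁) = √(MSE/Sₓₓ) = √(47.67/48.537) = 0.991028.
df = n − 2 = 85.
t* = t_{0.05, 85} = 1.662978.
Margin = t* × SE = 1.662978 × 0.991028 = 1.64806.
CI: 4.371 ± 1.64806 → (2.723, 6.019).
With 90% confidence, each one-unit increase in daily light exposure is associated with a change of between 2.723 and 6.019 cm in plant height.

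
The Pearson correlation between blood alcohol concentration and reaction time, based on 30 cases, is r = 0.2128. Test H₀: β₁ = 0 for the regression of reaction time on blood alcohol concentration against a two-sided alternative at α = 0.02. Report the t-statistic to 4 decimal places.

t = r·√(n − 2)/√(1 − r²) = 0.2128·√28/√0.954716 = 1.1524.
df = n − 2 = 28.
Two-sided p ≈ 0.2589, which is ≥ 0.02, so fail to reject H₀.
The data do not give significant evidence of a linear association between blood alcohol concentration and reaction time.

t = 1.1524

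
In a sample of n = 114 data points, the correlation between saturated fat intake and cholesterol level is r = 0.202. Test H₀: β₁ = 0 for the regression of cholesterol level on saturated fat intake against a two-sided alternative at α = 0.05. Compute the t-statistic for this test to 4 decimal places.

t = 2.1828

t = r·√(n − 2)/√(1 − r²) = 0.202·√112/√0.959196 = 2.1828.
df = n − 2 = 112.
Two-sided p ≈ 0.0311, which is < 0.05, so reject H₀.
There is evidence of a linear association between saturated fat intake and cholesterol level.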